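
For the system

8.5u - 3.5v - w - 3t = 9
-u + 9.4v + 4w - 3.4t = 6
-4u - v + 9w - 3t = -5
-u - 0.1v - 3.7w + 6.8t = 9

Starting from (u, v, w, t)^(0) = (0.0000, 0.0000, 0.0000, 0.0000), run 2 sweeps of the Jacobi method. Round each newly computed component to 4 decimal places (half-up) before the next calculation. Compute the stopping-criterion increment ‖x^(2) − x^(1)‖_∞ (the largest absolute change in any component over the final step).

0.9827

Iteration 1:
  u = (9 - (-3.5)·0.0000 - (-1)·0.0000 - (-3)·0.0000) / (8.5) = 1.0588
  v = (6 - (-1)·0.0000 - (4)·0.0000 - (-3.4)·0.0000) / (9.4) = 0.6383
  w = (-5 - (-4)·0.0000 - (-1)·0.0000 - (-3)·0.0000) / (9) = -0.5556
  t = (9 - (-1)·0.0000 - (-0.1)·0.0000 - (-3.7)·0.0000) / (6.8) = 1.3235
Iteration 2:
  u = (9 - (-3.5)·0.6383 - (-1)·-0.5556 - (-3)·1.3235) / (8.5) = 1.7234
  v = (6 - (-1)·1.0588 - (4)·-0.5556 - (-3.4)·1.3235) / (9.4) = 1.4661
  w = (-5 - (-4)·1.0588 - (-1)·0.6383 - (-3)·1.3235) / (9) = 0.4271
  t = (9 - (-1)·1.0588 - (-0.1)·0.6383 - (-3.7)·-0.5556) / (6.8) = 1.1863
Change: (0.6646, 0.8278, 0.9827, -0.1372) → max |·| = 0.9827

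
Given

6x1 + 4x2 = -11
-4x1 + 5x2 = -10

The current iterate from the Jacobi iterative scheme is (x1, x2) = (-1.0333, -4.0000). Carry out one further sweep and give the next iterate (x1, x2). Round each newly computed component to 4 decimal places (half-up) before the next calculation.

One sweep:
  x1 = (-11 - (4)·-4.0000) / (6) = 0.8333
  x2 = (-10 - (-4)·-1.0333) / (5) = -2.8266

(0.8333, -2.8266)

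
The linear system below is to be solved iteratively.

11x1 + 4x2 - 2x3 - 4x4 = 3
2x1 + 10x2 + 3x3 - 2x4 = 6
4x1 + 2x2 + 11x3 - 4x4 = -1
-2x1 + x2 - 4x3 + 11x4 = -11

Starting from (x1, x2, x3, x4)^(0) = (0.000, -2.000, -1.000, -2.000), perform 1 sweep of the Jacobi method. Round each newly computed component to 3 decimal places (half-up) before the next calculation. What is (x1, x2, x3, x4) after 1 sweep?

Iteration 1:
  x1 = (3 - (4)·-2.000 - (-2)·-1.000 - (-4)·-2.000) / (11) = 0.091
  x2 = (6 - (2)·0.000 - (3)·-1.000 - (-2)·-2.000) / (10) = 0.500
  x3 = (-1 - (4)·0.000 - (2)·-2.000 - (-4)·-2.000) / (11) = -0.455
  x4 = (-11 - (-2)·0.000 - (1)·-2.000 - (-4)·-1.000) / (11) = -1.182

(0.091, 0.500, -0.455, -1.182)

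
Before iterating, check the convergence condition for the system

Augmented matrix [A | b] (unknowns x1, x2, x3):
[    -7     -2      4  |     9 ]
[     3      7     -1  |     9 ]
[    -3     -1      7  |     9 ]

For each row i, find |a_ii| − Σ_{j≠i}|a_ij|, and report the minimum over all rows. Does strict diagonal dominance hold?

row 1: |-7| − (2+4) = 1
row 2: |7| − (3+1) = 3
row 3: |7| − (3+1) = 3
minimum over rows = 1 → strictly diagonally dominant (convergence guaranteed)

1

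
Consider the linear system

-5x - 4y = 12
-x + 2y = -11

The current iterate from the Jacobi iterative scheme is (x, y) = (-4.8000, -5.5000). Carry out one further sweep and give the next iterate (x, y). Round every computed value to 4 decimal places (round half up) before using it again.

One sweep:
  x = (12 - (-4)·-5.5000) / (-5) = 2.0000
  y = (-11 - (-1)·-4.8000) / (2) = -7.9000

(2.0000, -7.9000)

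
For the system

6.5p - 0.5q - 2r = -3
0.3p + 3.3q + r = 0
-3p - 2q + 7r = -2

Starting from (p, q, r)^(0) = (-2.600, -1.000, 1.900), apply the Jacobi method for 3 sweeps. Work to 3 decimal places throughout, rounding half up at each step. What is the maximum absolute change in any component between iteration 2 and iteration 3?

0.472

Iteration 1:
  p = (-3 - (-0.5)·-1.000 - (-2)·1.900) / (6.5) = 0.046
  q = (0 - (0.3)·-2.600 - (1)·1.900) / (3.3) = -0.339
  r = (-2 - (-3)·-2.600 - (-2)·-1.000) / (7) = -1.686
Iteration 2:
  p = (-3 - (-0.5)·-0.339 - (-2)·-1.686) / (6.5) = -1.006
  q = (0 - (0.3)·0.046 - (1)·-1.686) / (3.3) = 0.507
  r = (-2 - (-3)·0.046 - (-2)·-0.339) / (7) = -0.363
Iteration 3:
  p = (-3 - (-0.5)·0.507 - (-2)·-0.363) / (6.5) = -0.534
  q = (0 - (0.3)·-1.006 - (1)·-0.363) / (3.3) = 0.201
  r = (-2 - (-3)·-1.006 - (-2)·0.507) / (7) = -0.572
Change: (0.472, -0.306, -0.209) → max |·| = 0.472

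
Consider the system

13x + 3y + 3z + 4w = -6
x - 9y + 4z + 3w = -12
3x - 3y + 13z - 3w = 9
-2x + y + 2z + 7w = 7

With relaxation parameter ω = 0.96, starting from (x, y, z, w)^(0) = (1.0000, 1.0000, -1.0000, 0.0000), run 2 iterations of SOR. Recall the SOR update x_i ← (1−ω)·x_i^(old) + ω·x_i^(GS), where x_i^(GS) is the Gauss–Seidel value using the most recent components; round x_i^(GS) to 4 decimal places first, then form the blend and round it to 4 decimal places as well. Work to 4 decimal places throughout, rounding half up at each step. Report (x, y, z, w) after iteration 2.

Iteration 1:
  x: GS value = (-6 - (3)·1.0000 - (3)·-1.0000 - (4)·0.0000) / (13) = -0.4615;  x ← (1−ω)·1.0000 + ω·-0.4615 = -0.4030
  y: GS value = (-12 - (1)·-0.4030 - (4)·-1.0000 - (3)·0.0000) / (-9) = 0.8441;  y ← (1−ω)·1.0000 + ω·0.8441 = 0.8503
  z: GS value = (9 - (3)·-0.4030 - (-3)·0.8503 - (-3)·0.0000) / (13) = 0.9815;  z ← (1−ω)·-1.0000 + ω·0.9815 = 0.9022
  w: GS value = (7 - (-2)·-0.4030 - (1)·0.8503 - (2)·0.9022) / (7) = 0.5056;  w ← (1−ω)·0.0000 + ω·0.5056 = 0.4854
Iteration 2:
  x: GS value = (-6 - (3)·0.8503 - (3)·0.9022 - (4)·0.4854) / (13) = -1.0153;  x ← (1−ω)·-0.4030 + ω·-1.0153 = -0.9908
  y: GS value = (-12 - (1)·-0.9908 - (4)·0.9022 - (3)·0.4854) / (-9) = 1.7860;  y ← (1−ω)·0.8503 + ω·1.7860 = 1.7486
  z: GS value = (9 - (3)·-0.9908 - (-3)·1.7486 - (-3)·0.4854) / (13) = 1.4365;  z ← (1−ω)·0.9022 + ω·1.4365 = 1.4151
  w: GS value = (7 - (-2)·-0.9908 - (1)·1.7486 - (2)·1.4151) / (7) = 0.0628;  w ← (1−ω)·0.4854 + ω·0.0628 = 0.0797

(-0.9908, 1.7486, 1.4151, 0.0797)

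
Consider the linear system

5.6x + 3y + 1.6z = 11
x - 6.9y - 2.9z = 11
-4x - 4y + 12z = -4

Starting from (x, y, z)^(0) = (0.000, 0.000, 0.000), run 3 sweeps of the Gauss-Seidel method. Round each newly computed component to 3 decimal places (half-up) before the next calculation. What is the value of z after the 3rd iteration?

Iteration 1:
  x = (11 - (3)·0.000 - (1.6)·0.000) / (5.6) = 1.964
  y = (11 - (1)·1.964 - (-2.9)·0.000) / (-6.9) = -1.310
  z = (-4 - (-4)·1.964 - (-4)·-1.310) / (12) = -0.115
Iteration 2:
  x = (11 - (3)·-1.310 - (1.6)·-0.115) / (5.6) = 2.699
  y = (11 - (1)·2.699 - (-2.9)·-0.115) / (-6.9) = -1.155
  z = (-4 - (-4)·2.699 - (-4)·-1.155) / (12) = 0.181
Iteration 3:
  x = (11 - (3)·-1.155 - (1.6)·0.181) / (5.6) = 2.531
  y = (11 - (1)·2.531 - (-2.9)·0.181) / (-6.9) = -1.303
  z = (-4 - (-4)·2.531 - (-4)·-1.303) / (12) = 0.076

0.076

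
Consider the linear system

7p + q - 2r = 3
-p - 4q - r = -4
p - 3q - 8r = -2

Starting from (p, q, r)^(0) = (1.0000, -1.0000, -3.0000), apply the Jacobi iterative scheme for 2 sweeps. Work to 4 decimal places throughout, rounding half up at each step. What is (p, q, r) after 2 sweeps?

Iteration 1:
  p = (3 - (1)·-1.0000 - (-2)·-3.0000) / (7) = -0.2857
  q = (-4 - (-1)·1.0000 - (-1)·-3.0000) / (-4) = 1.5000
  r = (-2 - (1)·1.0000 - (-3)·-1.0000) / (-8) = 0.7500
Iteration 2:
  p = (3 - (1)·1.5000 - (-2)·0.7500) / (7) = 0.4286
  q = (-4 - (-1)·-0.2857 - (-1)·0.7500) / (-4) = 0.8839
  r = (-2 - (1)·-0.2857 - (-3)·1.5000) / (-8) = -0.3482

(0.4286, 0.8839, -0.3482)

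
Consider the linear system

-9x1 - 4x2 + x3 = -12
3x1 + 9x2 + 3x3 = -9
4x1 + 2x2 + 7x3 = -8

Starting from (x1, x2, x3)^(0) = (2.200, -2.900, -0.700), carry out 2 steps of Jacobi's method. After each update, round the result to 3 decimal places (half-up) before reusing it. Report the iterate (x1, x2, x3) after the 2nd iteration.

(1.825, -1.324, -2.168)

Iteration 1:
  x1 = (-12 - (-4)·-2.900 - (1)·-0.700) / (-9) = 2.544
  x2 = (-9 - (3)·2.200 - (3)·-0.700) / (9) = -1.500
  x3 = (-8 - (4)·2.200 - (2)·-2.900) / (7) = -1.571
Iteration 2:
  x1 = (-12 - (-4)·-1.500 - (1)·-1.571) / (-9) = 1.825
  x2 = (-9 - (3)·2.544 - (3)·-1.571) / (9) = -1.324
  x3 = (-8 - (4)·2.544 - (2)·-1.500) / (7) = -2.168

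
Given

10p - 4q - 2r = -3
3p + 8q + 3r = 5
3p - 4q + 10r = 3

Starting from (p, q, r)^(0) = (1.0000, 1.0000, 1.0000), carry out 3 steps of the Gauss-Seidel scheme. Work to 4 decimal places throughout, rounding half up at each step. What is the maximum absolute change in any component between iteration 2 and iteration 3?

Iteration 1:
  p = (-3 - (-4)·1.0000 - (-2)·1.0000) / (10) = 0.3000
  q = (5 - (3)·0.3000 - (3)·1.0000) / (8) = 0.1375
  r = (3 - (3)·0.3000 - (-4)·0.1375) / (10) = 0.2650
Iteration 2:
  p = (-3 - (-4)·0.1375 - (-2)·0.2650) / (10) = -0.1920
  q = (5 - (3)·-0.1920 - (3)·0.2650) / (8) = 0.5976
  r = (3 - (3)·-0.1920 - (-4)·0.5976) / (10) = 0.5966
Iteration 3:
  p = (-3 - (-4)·0.5976 - (-2)·0.5966) / (10) = 0.0584
  q = (5 - (3)·0.0584 - (3)·0.5966) / (8) = 0.3794
  r = (3 - (3)·0.0584 - (-4)·0.3794) / (10) = 0.4342
Change: (0.2504, -0.2182, -0.1624) → max |·| = 0.2504

0.2504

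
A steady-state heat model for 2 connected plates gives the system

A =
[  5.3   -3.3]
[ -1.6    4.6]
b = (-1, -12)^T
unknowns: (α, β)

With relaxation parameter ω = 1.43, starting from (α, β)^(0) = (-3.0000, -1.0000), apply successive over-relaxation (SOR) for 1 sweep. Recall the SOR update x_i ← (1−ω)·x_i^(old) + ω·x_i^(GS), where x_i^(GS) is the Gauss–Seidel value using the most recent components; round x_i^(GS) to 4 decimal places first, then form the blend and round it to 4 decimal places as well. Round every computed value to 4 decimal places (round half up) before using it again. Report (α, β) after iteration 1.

Iteration 1:
  α: GS value = (-1 - (-3.3)·-1.0000) / (5.3) = -0.8113;  α ← (1−ω)·-3.0000 + ω·-0.8113 = 0.1298
  β: GS value = (-12 - (-1.6)·0.1298) / (4.6) = -2.5635;  β ← (1−ω)·-1.0000 + ω·-2.5635 = -3.2358

(0.1298, -3.2358)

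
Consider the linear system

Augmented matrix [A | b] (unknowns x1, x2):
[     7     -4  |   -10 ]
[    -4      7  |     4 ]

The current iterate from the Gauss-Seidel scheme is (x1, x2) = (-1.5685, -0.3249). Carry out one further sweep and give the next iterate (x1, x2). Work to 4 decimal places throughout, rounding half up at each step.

(-1.6142, -0.3510)

One sweep:
  x1 = (-10 - (-4)·-0.3249) / (7) = -1.6142
  x2 = (4 - (-4)·-1.6142) / (7) = -0.3510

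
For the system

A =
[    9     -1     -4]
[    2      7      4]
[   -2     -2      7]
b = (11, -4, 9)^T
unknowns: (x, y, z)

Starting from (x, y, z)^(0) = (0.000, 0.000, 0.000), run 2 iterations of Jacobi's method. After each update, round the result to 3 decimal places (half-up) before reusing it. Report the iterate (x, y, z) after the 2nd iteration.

Iteration 1:
  x = (11 - (-1)·0.000 - (-4)·0.000) / (9) = 1.222
  y = (-4 - (2)·0.000 - (4)·0.000) / (7) = -0.571
  z = (9 - (-2)·0.000 - (-2)·0.000) / (7) = 1.286
Iteration 2:
  x = (11 - (-1)·-0.571 - (-4)·1.286) / (9) = 1.730
  y = (-4 - (2)·1.222 - (4)·1.286) / (7) = -1.655
  z = (9 - (-2)·1.222 - (-2)·-0.571) / (7) = 1.472

(1.730, -1.655, 1.472)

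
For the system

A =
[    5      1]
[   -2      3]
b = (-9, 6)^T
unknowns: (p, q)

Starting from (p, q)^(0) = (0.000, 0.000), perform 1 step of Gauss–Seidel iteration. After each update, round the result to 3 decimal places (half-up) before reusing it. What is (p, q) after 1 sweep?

(-1.800, 0.800)

Iteration 1:
  p = (-9 - (1)·0.000) / (5) = -1.800
  q = (6 - (-2)·-1.800) / (3) = 0.800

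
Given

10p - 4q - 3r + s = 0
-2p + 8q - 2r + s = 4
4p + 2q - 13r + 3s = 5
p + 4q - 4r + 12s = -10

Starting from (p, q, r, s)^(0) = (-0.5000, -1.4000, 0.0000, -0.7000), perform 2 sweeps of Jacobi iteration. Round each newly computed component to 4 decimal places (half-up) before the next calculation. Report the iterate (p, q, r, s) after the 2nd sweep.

(-0.0571, 0.1893, -0.5392, -1.2518)

Iteration 1:
  p = (0 - (-4)·-1.4000 - (-3)·0.0000 - (1)·-0.7000) / (10) = -0.4900
  q = (4 - (-2)·-0.5000 - (-2)·0.0000 - (1)·-0.7000) / (8) = 0.4625
  r = (5 - (4)·-0.5000 - (2)·-1.4000 - (3)·-0.7000) / (-13) = -0.9154
  s = (-10 - (1)·-0.5000 - (4)·-1.4000 - (-4)·0.0000) / (12) = -0.3250
Iteration 2:
  p = (0 - (-4)·0.4625 - (-3)·-0.9154 - (1)·-0.3250) / (10) = -0.0571
  q = (4 - (-2)·-0.4900 - (-2)·-0.9154 - (1)·-0.3250) / (8) = 0.1893
  r = (5 - (4)·-0.4900 - (2)·0.4625 - (3)·-0.3250) / (-13) = -0.5392
  s = (-10 - (1)·-0.4900 - (4)·0.4625 - (-4)·-0.9154) / (12) = -1.2518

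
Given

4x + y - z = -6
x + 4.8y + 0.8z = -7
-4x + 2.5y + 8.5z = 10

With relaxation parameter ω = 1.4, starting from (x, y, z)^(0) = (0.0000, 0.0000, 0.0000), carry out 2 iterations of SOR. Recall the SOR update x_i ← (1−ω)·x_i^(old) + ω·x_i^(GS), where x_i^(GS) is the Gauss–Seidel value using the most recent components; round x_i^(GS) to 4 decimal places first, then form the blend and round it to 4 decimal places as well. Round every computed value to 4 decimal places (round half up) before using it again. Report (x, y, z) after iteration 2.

Iteration 1:
  x: GS value = (-6 - (1)·0.0000 - (-1)·0.0000) / (4) = -1.5000;  x ← (1−ω)·0.0000 + ω·-1.5000 = -2.1000
  y: GS value = (-7 - (1)·-2.1000 - (0.8)·0.0000) / (4.8) = -1.0208;  y ← (1−ω)·0.0000 + ω·-1.0208 = -1.4291
  z: GS value = (10 - (-4)·-2.1000 - (2.5)·-1.4291) / (8.5) = 0.6086;  z ← (1−ω)·0.0000 + ω·0.6086 = 0.8520
Iteration 2:
  x: GS value = (-6 - (1)·-1.4291 - (-1)·0.8520) / (4) = -0.9297;  x ← (1−ω)·-2.1000 + ω·-0.9297 = -0.4616
  y: GS value = (-7 - (1)·-0.4616 - (0.8)·0.8520) / (4.8) = -1.5042;  y ← (1−ω)·-1.4291 + ω·-1.5042 = -1.5342
  z: GS value = (10 - (-4)·-0.4616 - (2.5)·-1.5342) / (8.5) = 1.4105;  z ← (1−ω)·0.8520 + ω·1.4105 = 1.6339

(-0.4616, -1.5342, 1.6339)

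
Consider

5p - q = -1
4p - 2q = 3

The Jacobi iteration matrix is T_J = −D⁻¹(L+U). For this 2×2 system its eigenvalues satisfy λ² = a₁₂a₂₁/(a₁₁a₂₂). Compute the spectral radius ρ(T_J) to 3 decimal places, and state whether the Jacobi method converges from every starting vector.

a₁₂a₂₁/(a₁₁a₂₂) = (-1)·(4) / ((5)·(-2)) = 0.400000
ρ = √|0.400000| = √0.400000 = 0.632
ρ < 1, so Jacobi converges

0.632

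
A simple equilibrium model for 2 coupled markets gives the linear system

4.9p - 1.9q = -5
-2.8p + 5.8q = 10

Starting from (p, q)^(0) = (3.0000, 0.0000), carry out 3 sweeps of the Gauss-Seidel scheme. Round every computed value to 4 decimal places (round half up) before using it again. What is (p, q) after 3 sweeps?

(-0.4535, 1.5052)

Iteration 1:
  p = (-5 - (-1.9)·0.0000) / (4.9) = -1.0204
  q = (10 - (-2.8)·-1.0204) / (5.8) = 1.2315
Iteration 2:
  p = (-5 - (-1.9)·1.2315) / (4.9) = -0.5429
  q = (10 - (-2.8)·-0.5429) / (5.8) = 1.4620
Iteration 3:
  p = (-5 - (-1.9)·1.4620) / (4.9) = -0.4535
  q = (10 - (-2.8)·-0.4535) / (5.8) = 1.5052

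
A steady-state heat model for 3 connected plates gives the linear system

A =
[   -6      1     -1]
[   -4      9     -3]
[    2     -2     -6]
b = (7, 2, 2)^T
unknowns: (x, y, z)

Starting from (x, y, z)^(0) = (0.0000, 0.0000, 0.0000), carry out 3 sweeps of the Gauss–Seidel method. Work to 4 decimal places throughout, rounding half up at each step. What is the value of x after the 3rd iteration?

Iteration 1:
  x = (7 - (1)·0.0000 - (-1)·0.0000) / (-6) = -1.1667
  y = (2 - (-4)·-1.1667 - (-3)·0.0000) / (9) = -0.2963
  z = (2 - (2)·-1.1667 - (-2)·-0.2963) / (-6) = -0.6235
Iteration 2:
  x = (7 - (1)·-0.2963 - (-1)·-0.6235) / (-6) = -1.1121
  y = (2 - (-4)·-1.1121 - (-3)·-0.6235) / (9) = -0.4799
  z = (2 - (2)·-1.1121 - (-2)·-0.4799) / (-6) = -0.5441
Iteration 3:
  x = (7 - (1)·-0.4799 - (-1)·-0.5441) / (-6) = -1.1560
  y = (2 - (-4)·-1.1560 - (-3)·-0.5441) / (9) = -0.4729
  z = (2 - (2)·-1.1560 - (-2)·-0.4729) / (-6) = -0.5610

-1.1560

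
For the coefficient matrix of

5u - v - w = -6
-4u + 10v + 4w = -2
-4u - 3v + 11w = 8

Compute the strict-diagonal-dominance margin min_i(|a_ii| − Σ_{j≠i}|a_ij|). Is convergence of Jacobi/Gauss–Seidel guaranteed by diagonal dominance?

row 1: |5| − (1+1) = 3
row 2: |10| − (4+4) = 2
row 3: |11| − (4+3) = 4
minimum over rows = 2 → strictly diagonally dominant (convergence guaranteed)

2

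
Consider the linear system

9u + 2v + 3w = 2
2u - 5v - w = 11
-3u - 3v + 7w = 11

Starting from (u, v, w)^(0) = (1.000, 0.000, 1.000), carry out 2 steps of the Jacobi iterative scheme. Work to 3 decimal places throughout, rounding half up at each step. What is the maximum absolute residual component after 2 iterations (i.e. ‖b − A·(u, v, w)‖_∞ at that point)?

5.287

Iteration 1:
  u = (2 - (2)·0.000 - (3)·1.000) / (9) = -0.111
  v = (11 - (2)·1.000 - (-1)·1.000) / (-5) = -2.000
  w = (11 - (-3)·1.000 - (-3)·0.000) / (7) = 2.000
Iteration 2:
  u = (2 - (2)·-2.000 - (3)·2.000) / (9) = 0.000
  v = (11 - (2)·-0.111 - (-1)·2.000) / (-5) = -2.644
  w = (11 - (-3)·-0.111 - (-3)·-2.000) / (7) = 0.667
Residual b − A·x = (5.287, -1.553, -1.601); ∞-norm = 5.287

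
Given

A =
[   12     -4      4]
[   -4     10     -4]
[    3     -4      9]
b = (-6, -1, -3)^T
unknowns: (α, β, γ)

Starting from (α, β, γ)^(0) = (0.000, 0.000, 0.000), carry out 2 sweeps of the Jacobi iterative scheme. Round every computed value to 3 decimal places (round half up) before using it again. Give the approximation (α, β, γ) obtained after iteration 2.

(-0.422, -0.433, -0.211)

Iteration 1:
  α = (-6 - (-4)·0.000 - (4)·0.000) / (12) = -0.500
  β = (-1 - (-4)·0.000 - (-4)·0.000) / (10) = -0.100
  γ = (-3 - (3)·0.000 - (-4)·0.000) / (9) = -0.333
Iteration 2:
  α = (-6 - (-4)·-0.100 - (4)·-0.333) / (12) = -0.422
  β = (-1 - (-4)·-0.500 - (-4)·-0.333) / (10) = -0.433
  γ = (-3 - (3)·-0.500 - (-4)·-0.100) / (9) = -0.211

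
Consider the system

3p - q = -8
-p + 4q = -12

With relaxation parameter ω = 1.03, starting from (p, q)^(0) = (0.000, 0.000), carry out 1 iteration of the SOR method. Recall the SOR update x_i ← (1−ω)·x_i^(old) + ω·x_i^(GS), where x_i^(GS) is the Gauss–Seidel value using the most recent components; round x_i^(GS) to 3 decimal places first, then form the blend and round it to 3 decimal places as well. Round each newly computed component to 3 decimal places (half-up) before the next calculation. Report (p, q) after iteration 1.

Iteration 1:
  p: GS value = (-8 - (-1)·0.000) / (3) = -2.667;  p ← (1−ω)·0.000 + ω·-2.667 = -2.747
  q: GS value = (-12 - (-1)·-2.747) / (4) = -3.687;  q ← (1−ω)·0.000 + ω·-3.687 = -3.798

(-2.747, -3.798)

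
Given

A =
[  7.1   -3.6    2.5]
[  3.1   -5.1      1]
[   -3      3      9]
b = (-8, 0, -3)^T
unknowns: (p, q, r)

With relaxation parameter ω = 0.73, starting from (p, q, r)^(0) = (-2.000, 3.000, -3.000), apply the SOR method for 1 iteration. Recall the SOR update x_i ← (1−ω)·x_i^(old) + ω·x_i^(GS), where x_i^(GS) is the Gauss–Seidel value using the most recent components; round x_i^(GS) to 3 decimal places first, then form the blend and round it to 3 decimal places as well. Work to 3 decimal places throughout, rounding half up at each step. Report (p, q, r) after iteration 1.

Iteration 1:
  p: GS value = (-8 - (-3.6)·3.000 - (2.5)·-3.000) / (7.1) = 1.451;  p ← (1−ω)·-2.000 + ω·1.451 = 0.519
  q: GS value = (0 - (3.1)·0.519 - (1)·-3.000) / (-5.1) = -0.273;  q ← (1−ω)·3.000 + ω·-0.273 = 0.611
  r: GS value = (-3 - (-3)·0.519 - (3)·0.611) / (9) = -0.364;  r ← (1−ω)·-3.000 + ω·-0.364 = -1.076

(0.519, 0.611, -1.076)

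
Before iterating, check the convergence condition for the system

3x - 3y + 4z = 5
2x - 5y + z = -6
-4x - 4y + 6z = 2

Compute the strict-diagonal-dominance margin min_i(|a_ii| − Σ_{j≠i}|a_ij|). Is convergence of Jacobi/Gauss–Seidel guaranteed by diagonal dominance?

-4

row 1: |3| − (3+4) = -4
row 2: |-5| − (2+1) = 2
row 3: |6| − (4+4) = -2
minimum over rows = -4 → not strictly diagonally dominant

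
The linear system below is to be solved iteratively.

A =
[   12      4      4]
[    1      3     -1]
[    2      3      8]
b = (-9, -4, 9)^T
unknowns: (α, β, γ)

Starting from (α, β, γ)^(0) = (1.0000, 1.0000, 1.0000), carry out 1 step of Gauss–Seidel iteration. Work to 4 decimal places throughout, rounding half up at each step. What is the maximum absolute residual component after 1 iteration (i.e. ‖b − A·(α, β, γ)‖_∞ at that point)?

Iteration 1:
  α = (-9 - (4)·1.0000 - (4)·1.0000) / (12) = -1.4167
  β = (-4 - (1)·-1.4167 - (-1)·1.0000) / (3) = -0.5278
  γ = (9 - (2)·-1.4167 - (3)·-0.5278) / (8) = 1.6771
Residual b − A·x = (3.4032, 0.6772, 0.0000); ∞-norm = 3.4032

3.4032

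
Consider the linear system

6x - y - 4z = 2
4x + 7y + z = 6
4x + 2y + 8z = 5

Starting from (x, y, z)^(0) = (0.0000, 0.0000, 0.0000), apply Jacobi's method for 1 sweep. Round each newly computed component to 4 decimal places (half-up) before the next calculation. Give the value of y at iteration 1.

Iteration 1:
  x = (2 - (-1)·0.0000 - (-4)·0.0000) / (6) = 0.3333
  y = (6 - (4)·0.0000 - (1)·0.0000) / (7) = 0.8571
  z = (5 - (4)·0.0000 - (2)·0.0000) / (8) = 0.6250

0.8571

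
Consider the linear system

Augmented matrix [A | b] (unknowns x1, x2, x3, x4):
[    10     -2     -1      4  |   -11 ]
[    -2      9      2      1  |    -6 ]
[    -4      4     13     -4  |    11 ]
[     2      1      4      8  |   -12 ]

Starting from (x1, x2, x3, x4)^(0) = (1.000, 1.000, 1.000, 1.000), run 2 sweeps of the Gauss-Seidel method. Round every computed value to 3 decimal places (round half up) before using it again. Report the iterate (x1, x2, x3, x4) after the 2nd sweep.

Iteration 1:
  x1 = (-11 - (-2)·1.000 - (-1)·1.000 - (4)·1.000) / (10) = -1.200
  x2 = (-6 - (-2)·-1.200 - (2)·1.000 - (1)·1.000) / (9) = -1.267
  x3 = (11 - (-4)·-1.200 - (4)·-1.267 - (-4)·1.000) / (13) = 1.174
  x4 = (-12 - (2)·-1.200 - (1)·-1.267 - (4)·1.174) / (8) = -1.629
Iteration 2:
  x1 = (-11 - (-2)·-1.267 - (-1)·1.174 - (4)·-1.629) / (10) = -0.584
  x2 = (-6 - (-2)·-0.584 - (2)·1.174 - (1)·-1.629) / (9) = -0.876
  x3 = (11 - (-4)·-0.584 - (4)·-0.876 - (-4)·-1.629) / (13) = 0.435
  x4 = (-12 - (2)·-0.584 - (1)·-0.876 - (4)·0.435) / (8) = -1.462

(-0.584, -0.876, 0.435, -1.462)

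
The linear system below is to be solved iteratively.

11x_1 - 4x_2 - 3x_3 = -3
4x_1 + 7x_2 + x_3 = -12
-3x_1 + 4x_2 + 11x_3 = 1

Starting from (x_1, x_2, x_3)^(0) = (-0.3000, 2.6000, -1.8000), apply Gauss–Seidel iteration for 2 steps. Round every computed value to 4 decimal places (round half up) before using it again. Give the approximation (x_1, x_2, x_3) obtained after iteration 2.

Iteration 1:
  x_1 = (-3 - (-4)·2.6000 - (-3)·-1.8000) / (11) = 0.1818
  x_2 = (-12 - (4)·0.1818 - (1)·-1.8000) / (7) = -1.5610
  x_3 = (1 - (-3)·0.1818 - (4)·-1.5610) / (11) = 0.7081
Iteration 2:
  x_1 = (-3 - (-4)·-1.5610 - (-3)·0.7081) / (11) = -0.6472
  x_2 = (-12 - (4)·-0.6472 - (1)·0.7081) / (7) = -1.4456
  x_3 = (1 - (-3)·-0.6472 - (4)·-1.4456) / (11) = 0.4401

(-0.6472, -1.4456, 0.4401)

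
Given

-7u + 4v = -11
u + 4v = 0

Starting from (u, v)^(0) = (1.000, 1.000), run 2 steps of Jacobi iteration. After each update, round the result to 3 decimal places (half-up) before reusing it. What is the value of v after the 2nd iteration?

-0.536

Iteration 1:
  u = (-11 - (4)·1.000) / (-7) = 2.143
  v = (0 - (1)·1.000) / (4) = -0.250
Iteration 2:
  u = (-11 - (4)·-0.250) / (-7) = 1.429
  v = (0 - (1)·2.143) / (4) = -0.536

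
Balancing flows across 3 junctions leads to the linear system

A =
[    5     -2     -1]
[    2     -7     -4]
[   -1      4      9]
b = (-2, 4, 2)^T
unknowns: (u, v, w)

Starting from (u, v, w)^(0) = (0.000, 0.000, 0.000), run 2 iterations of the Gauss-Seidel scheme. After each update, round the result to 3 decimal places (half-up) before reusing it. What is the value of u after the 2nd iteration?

-0.578

Iteration 1:
  u = (-2 - (-2)·0.000 - (-1)·0.000) / (5) = -0.400
  v = (4 - (2)·-0.400 - (-4)·0.000) / (-7) = -0.686
  w = (2 - (-1)·-0.400 - (4)·-0.686) / (9) = 0.483
Iteration 2:
  u = (-2 - (-2)·-0.686 - (-1)·0.483) / (5) = -0.578
  v = (4 - (2)·-0.578 - (-4)·0.483) / (-7) = -1.013
  w = (2 - (-1)·-0.578 - (4)·-1.013) / (9) = 0.608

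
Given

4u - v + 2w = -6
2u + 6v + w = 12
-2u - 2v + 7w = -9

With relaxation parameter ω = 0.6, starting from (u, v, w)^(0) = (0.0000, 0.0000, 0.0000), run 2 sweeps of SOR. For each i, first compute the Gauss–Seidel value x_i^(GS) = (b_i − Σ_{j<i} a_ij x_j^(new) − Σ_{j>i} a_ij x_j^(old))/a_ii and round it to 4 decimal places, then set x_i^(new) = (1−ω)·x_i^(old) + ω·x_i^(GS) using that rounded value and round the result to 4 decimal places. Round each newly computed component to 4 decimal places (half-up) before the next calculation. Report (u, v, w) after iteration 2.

Iteration 1:
  u: GS value = (-6 - (-1)·0.0000 - (2)·0.0000) / (4) = -1.5000;  u ← (1−ω)·0.0000 + ω·-1.5000 = -0.9000
  v: GS value = (12 - (2)·-0.9000 - (1)·0.0000) / (6) = 2.3000;  v ← (1−ω)·0.0000 + ω·2.3000 = 1.3800
  w: GS value = (-9 - (-2)·-0.9000 - (-2)·1.3800) / (7) = -1.1486;  w ← (1−ω)·0.0000 + ω·-1.1486 = -0.6892
Iteration 2:
  u: GS value = (-6 - (-1)·1.3800 - (2)·-0.6892) / (4) = -0.8104;  u ← (1−ω)·-0.9000 + ω·-0.8104 = -0.8462
  v: GS value = (12 - (2)·-0.8462 - (1)·-0.6892) / (6) = 2.3969;  v ← (1−ω)·1.3800 + ω·2.3969 = 1.9901
  w: GS value = (-9 - (-2)·-0.8462 - (-2)·1.9901) / (7) = -0.9589;  w ← (1−ω)·-0.6892 + ω·-0.9589 = -0.8510

(-0.8462, 1.9901, -0.8510)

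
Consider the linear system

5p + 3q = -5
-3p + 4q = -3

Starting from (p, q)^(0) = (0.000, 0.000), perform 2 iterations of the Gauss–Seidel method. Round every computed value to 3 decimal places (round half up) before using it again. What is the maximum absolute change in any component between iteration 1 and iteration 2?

0.900

Iteration 1:
  p = (-5 - (3)·0.000) / (5) = -1.000
  q = (-3 - (-3)·-1.000) / (4) = -1.500
Iteration 2:
  p = (-5 - (3)·-1.500) / (5) = -0.100
  q = (-3 - (-3)·-0.100) / (4) = -0.825
Change: (0.900, 0.675) → max |·| = 0.900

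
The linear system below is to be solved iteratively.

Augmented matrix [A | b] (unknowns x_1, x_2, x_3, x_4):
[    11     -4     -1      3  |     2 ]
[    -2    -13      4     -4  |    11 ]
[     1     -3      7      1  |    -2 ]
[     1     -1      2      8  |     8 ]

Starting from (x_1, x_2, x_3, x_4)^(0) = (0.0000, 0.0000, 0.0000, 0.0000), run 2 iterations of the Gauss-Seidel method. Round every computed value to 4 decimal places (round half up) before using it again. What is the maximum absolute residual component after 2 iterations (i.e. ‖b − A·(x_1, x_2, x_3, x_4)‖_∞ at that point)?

2.2187

Iteration 1:
  x_1 = (2 - (-4)·0.0000 - (-1)·0.0000 - (3)·0.0000) / (11) = 0.1818
  x_2 = (11 - (-2)·0.1818 - (4)·0.0000 - (-4)·0.0000) / (-13) = -0.8741
  x_3 = (-2 - (1)·0.1818 - (-3)·-0.8741 - (1)·0.0000) / (7) = -0.6863
  x_4 = (8 - (1)·0.1818 - (-1)·-0.8741 - (2)·-0.6863) / (8) = 1.0396
Iteration 2:
  x_1 = (2 - (-4)·-0.8741 - (-1)·-0.6863 - (3)·1.0396) / (11) = -0.4820
  x_2 = (11 - (-2)·-0.4820 - (4)·-0.6863 - (-4)·1.0396) / (-13) = -1.3030
  x_3 = (-2 - (1)·-0.4820 - (-3)·-1.3030 - (1)·1.0396) / (7) = -0.9238
  x_4 = (8 - (1)·-0.4820 - (-1)·-1.3030 - (2)·-0.9238) / (8) = 1.1283
Residual b − A·x = (-2.2187, 1.3054, -0.0887, 0.0002); ∞-norm = 2.2187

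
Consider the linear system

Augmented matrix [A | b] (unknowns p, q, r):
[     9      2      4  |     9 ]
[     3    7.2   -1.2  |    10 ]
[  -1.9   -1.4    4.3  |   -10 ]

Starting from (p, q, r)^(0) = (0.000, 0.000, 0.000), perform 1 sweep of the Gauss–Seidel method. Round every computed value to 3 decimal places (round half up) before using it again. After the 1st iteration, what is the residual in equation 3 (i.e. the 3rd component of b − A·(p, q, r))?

-0.001

Iteration 1:
  p = (9 - (2)·0.000 - (4)·0.000) / (9) = 1.000
  q = (10 - (3)·1.000 - (-1.2)·0.000) / (7.2) = 0.972
  r = (-10 - (-1.9)·1.000 - (-1.4)·0.972) / (4.3) = -1.567
Residual b − A·x = (4.324, -1.879, -0.001)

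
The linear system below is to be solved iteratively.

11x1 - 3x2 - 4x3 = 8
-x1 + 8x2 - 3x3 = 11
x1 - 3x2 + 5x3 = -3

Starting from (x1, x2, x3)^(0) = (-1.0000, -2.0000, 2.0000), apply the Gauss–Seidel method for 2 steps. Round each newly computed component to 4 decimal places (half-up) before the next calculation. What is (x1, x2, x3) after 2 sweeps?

(1.5419, 1.7782, 0.1585)

Iteration 1:
  x1 = (8 - (-3)·-2.0000 - (-4)·2.0000) / (11) = 0.9091
  x2 = (11 - (-1)·0.9091 - (-3)·2.0000) / (8) = 2.2386
  x3 = (-3 - (1)·0.9091 - (-3)·2.2386) / (5) = 0.5613
Iteration 2:
  x1 = (8 - (-3)·2.2386 - (-4)·0.5613) / (11) = 1.5419
  x2 = (11 - (-1)·1.5419 - (-3)·0.5613) / (8) = 1.7782
  x3 = (-3 - (1)·1.5419 - (-3)·1.7782) / (5) = 0.1585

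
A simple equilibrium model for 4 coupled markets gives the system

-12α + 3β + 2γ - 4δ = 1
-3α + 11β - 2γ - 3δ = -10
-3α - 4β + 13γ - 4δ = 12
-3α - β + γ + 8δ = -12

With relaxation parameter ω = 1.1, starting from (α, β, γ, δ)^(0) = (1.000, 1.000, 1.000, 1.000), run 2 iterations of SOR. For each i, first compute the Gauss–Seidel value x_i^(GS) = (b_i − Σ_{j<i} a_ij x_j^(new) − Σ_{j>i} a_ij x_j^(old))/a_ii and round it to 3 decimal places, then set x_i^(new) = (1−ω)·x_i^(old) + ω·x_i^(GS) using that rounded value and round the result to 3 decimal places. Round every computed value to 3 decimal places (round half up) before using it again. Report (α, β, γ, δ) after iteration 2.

(0.671, -1.138, 0.016, -1.331)

Iteration 1:
  α: GS value = (1 - (3)·1.000 - (2)·1.000 - (-4)·1.000) / (-12) = 0.000;  α ← (1−ω)·1.000 + ω·0.000 = -0.100
  β: GS value = (-10 - (-3)·-0.100 - (-2)·1.000 - (-3)·1.000) / (11) = -0.482;  β ← (1−ω)·1.000 + ω·-0.482 = -0.630
  γ: GS value = (12 - (-3)·-0.100 - (-4)·-0.630 - (-4)·1.000) / (13) = 1.014;  γ ← (1−ω)·1.000 + ω·1.014 = 1.015
  δ: GS value = (-12 - (-3)·-0.100 - (-1)·-0.630 - (1)·1.015) / (8) = -1.743;  δ ← (1−ω)·1.000 + ω·-1.743 = -2.017
Iteration 2:
  α: GS value = (1 - (3)·-0.630 - (2)·1.015 - (-4)·-2.017) / (-12) = 0.601;  α ← (1−ω)·-0.100 + ω·0.601 = 0.671
  β: GS value = (-10 - (-3)·0.671 - (-2)·1.015 - (-3)·-2.017) / (11) = -1.092;  β ← (1−ω)·-0.630 + ω·-1.092 = -1.138
  γ: GS value = (12 - (-3)·0.671 - (-4)·-1.138 - (-4)·-2.017) / (13) = 0.107;  γ ← (1−ω)·1.015 + ω·0.107 = 0.016
  δ: GS value = (-12 - (-3)·0.671 - (-1)·-1.138 - (1)·0.016) / (8) = -1.393;  δ ← (1−ω)·-2.017 + ω·-1.393 = -1.331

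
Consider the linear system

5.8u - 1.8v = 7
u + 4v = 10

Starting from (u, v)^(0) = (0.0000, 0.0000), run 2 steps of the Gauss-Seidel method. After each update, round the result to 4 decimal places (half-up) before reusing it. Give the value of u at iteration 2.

1.8891

Iteration 1:
  u = (7 - (-1.8)·0.0000) / (5.8) = 1.2069
  v = (10 - (1)·1.2069) / (4) = 2.1983
Iteration 2:
  u = (7 - (-1.8)·2.1983) / (5.8) = 1.8891
  v = (10 - (1)·1.8891) / (4) = 2.0277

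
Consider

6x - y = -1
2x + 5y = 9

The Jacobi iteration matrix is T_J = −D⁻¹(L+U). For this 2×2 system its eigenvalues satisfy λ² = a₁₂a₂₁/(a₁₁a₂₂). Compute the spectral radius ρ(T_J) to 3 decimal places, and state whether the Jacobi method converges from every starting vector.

0.258

a₁₂a₂₁/(a₁₁a₂₂) = (-1)·(2) / ((6)·(5)) = -0.066667
ρ = √|-0.066667| = √0.066667 = 0.258
ρ < 1, so Jacobi converges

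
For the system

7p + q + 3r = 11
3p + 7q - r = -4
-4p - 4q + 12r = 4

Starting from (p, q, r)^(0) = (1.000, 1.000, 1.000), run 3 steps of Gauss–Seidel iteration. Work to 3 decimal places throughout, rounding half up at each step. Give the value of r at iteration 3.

0.459

Iteration 1:
  p = (11 - (1)·1.000 - (3)·1.000) / (7) = 1.000
  q = (-4 - (3)·1.000 - (-1)·1.000) / (7) = -0.857
  r = (4 - (-4)·1.000 - (-4)·-0.857) / (12) = 0.381
Iteration 2:
  p = (11 - (1)·-0.857 - (3)·0.381) / (7) = 1.531
  q = (-4 - (3)·1.531 - (-1)·0.381) / (7) = -1.173
  r = (4 - (-4)·1.531 - (-4)·-1.173) / (12) = 0.453
Iteration 3:
  p = (11 - (1)·-1.173 - (3)·0.453) / (7) = 1.545
  q = (-4 - (3)·1.545 - (-1)·0.453) / (7) = -1.169
  r = (4 - (-4)·1.545 - (-4)·-1.169) / (12) = 0.459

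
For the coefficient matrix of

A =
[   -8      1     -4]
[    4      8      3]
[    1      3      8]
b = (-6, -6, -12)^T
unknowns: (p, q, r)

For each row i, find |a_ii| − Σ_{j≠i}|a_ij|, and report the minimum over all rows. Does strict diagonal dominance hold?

row 1: |-8| − (1+4) = 3
row 2: |8| − (4+3) = 1
row 3: |8| − (1+3) = 4
minimum over rows = 1 → strictly diagonally dominant (convergence guaranteed)

1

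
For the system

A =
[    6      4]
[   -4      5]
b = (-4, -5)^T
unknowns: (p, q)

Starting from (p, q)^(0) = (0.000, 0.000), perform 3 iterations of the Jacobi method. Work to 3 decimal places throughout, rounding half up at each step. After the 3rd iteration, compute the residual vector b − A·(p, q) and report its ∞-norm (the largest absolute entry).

2.136

Iteration 1:
  p = (-4 - (4)·0.000) / (6) = -0.667
  q = (-5 - (-4)·0.000) / (5) = -1.000
Iteration 2:
  p = (-4 - (4)·-1.000) / (6) = 0.000
  q = (-5 - (-4)·-0.667) / (5) = -1.534
Iteration 3:
  p = (-4 - (4)·-1.534) / (6) = 0.356
  q = (-5 - (-4)·0.000) / (5) = -1.000
Residual b − A·x = (-2.136, 1.424); ∞-norm = 2.136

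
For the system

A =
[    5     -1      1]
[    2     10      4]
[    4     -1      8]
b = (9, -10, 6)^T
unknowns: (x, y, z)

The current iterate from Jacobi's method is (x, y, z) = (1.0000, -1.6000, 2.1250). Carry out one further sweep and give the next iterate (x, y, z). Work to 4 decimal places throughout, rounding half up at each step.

One sweep:
  x = (9 - (-1)·-1.6000 - (1)·2.1250) / (5) = 1.0550
  y = (-10 - (2)·1.0000 - (4)·2.1250) / (10) = -2.0500
  z = (6 - (4)·1.0000 - (-1)·-1.6000) / (8) = 0.0500

(1.0550, -2.0500, 0.0500)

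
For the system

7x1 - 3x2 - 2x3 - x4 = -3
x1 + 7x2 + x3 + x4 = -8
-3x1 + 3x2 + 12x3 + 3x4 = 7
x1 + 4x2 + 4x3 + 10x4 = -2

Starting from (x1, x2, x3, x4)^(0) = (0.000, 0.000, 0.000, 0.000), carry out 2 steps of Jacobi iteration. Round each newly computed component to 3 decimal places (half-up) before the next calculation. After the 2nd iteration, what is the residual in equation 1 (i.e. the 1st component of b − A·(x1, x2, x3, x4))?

Iteration 1:
  x1 = (-3 - (-3)·0.000 - (-2)·0.000 - (-1)·0.000) / (7) = -0.429
  x2 = (-8 - (1)·0.000 - (1)·0.000 - (1)·0.000) / (7) = -1.143
  x3 = (7 - (-3)·0.000 - (3)·0.000 - (3)·0.000) / (12) = 0.583
  x4 = (-2 - (1)·0.000 - (4)·0.000 - (4)·0.000) / (10) = -0.200
Iteration 2:
  x1 = (-3 - (-3)·-1.143 - (-2)·0.583 - (-1)·-0.200) / (7) = -0.780
  x2 = (-8 - (1)·-0.429 - (1)·0.583 - (1)·-0.200) / (7) = -1.136
  x3 = (7 - (-3)·-0.429 - (3)·-1.143 - (3)·-0.200) / (12) = 0.812
  x4 = (-2 - (1)·-0.429 - (4)·-1.143 - (4)·0.583) / (10) = 0.067
Residual b − A·x = (0.743, -0.147, -1.877, -0.594)

0.743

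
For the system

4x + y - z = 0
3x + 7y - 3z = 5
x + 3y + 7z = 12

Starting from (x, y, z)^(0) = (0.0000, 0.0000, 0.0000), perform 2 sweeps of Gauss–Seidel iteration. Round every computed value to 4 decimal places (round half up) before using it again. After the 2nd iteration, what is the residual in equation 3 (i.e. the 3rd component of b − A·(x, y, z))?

Iteration 1:
  x = (0 - (1)·0.0000 - (-1)·0.0000) / (4) = 0.0000
  y = (5 - (3)·0.0000 - (-3)·0.0000) / (7) = 0.7143
  z = (12 - (1)·0.0000 - (3)·0.7143) / (7) = 1.4082
Iteration 2:
  x = (0 - (1)·0.7143 - (-1)·1.4082) / (4) = 0.1735
  y = (5 - (3)·0.1735 - (-3)·1.4082) / (7) = 1.2434
  z = (12 - (1)·0.1735 - (3)·1.2434) / (7) = 1.1566
Residual b − A·x = (-0.7808, -0.7545, 0.0001)

0.0001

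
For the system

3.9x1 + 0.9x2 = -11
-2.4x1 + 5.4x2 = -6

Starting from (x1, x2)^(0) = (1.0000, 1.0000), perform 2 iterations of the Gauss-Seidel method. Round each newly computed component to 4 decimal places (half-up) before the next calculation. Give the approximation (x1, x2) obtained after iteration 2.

Iteration 1:
  x1 = (-11 - (0.9)·1.0000) / (3.9) = -3.0513
  x2 = (-6 - (-2.4)·-3.0513) / (5.4) = -2.4672
Iteration 2:
  x1 = (-11 - (0.9)·-2.4672) / (3.9) = -2.2512
  x2 = (-6 - (-2.4)·-2.2512) / (5.4) = -2.1116

(-2.2512, -2.1116)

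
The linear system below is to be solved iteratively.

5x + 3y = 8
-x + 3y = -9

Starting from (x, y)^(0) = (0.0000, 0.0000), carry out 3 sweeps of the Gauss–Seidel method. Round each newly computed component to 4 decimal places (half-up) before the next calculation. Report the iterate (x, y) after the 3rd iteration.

Iteration 1:
  x = (8 - (3)·0.0000) / (5) = 1.6000
  y = (-9 - (-1)·1.6000) / (3) = -2.4667
Iteration 2:
  x = (8 - (3)·-2.4667) / (5) = 3.0800
  y = (-9 - (-1)·3.0800) / (3) = -1.9733
Iteration 3:
  x = (8 - (3)·-1.9733) / (5) = 2.7840
  y = (-9 - (-1)·2.7840) / (3) = -2.0720

(2.7840, -2.0720)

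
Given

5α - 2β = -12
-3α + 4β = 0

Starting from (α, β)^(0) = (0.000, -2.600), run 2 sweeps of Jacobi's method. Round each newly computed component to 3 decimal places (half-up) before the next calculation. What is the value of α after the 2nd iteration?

Iteration 1:
  α = (-12 - (-2)·-2.600) / (5) = -3.440
  β = (0 - (-3)·0.000) / (4) = 0.000
Iteration 2:
  α = (-12 - (-2)·0.000) / (5) = -2.400
  β = (0 - (-3)·-3.440) / (4) = -2.580

-2.400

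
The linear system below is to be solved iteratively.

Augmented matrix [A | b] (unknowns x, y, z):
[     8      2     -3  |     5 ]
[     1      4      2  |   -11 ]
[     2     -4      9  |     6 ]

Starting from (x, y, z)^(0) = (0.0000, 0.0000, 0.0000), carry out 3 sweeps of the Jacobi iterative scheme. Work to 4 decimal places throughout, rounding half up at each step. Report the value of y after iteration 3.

Iteration 1:
  x = (5 - (2)·0.0000 - (-3)·0.0000) / (8) = 0.6250
  y = (-11 - (1)·0.0000 - (2)·0.0000) / (4) = -2.7500
  z = (6 - (2)·0.0000 - (-4)·0.0000) / (9) = 0.6667
Iteration 2:
  x = (5 - (2)·-2.7500 - (-3)·0.6667) / (8) = 1.5625
  y = (-11 - (1)·0.6250 - (2)·0.6667) / (4) = -3.2396
  z = (6 - (2)·0.6250 - (-4)·-2.7500) / (9) = -0.6944
Iteration 3:
  x = (5 - (2)·-3.2396 - (-3)·-0.6944) / (8) = 1.1745
  y = (-11 - (1)·1.5625 - (2)·-0.6944) / (4) = -2.7934
  z = (6 - (2)·1.5625 - (-4)·-3.2396) / (9) = -1.1204

-2.7934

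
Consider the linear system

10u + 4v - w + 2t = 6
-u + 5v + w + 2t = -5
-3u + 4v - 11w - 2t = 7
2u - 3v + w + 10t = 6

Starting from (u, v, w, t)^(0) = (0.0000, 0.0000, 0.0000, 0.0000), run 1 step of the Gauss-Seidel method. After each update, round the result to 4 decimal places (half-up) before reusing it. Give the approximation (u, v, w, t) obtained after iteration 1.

(0.6000, -0.8800, -1.1200, 0.3280)

Iteration 1:
  u = (6 - (4)·0.0000 - (-1)·0.0000 - (2)·0.0000) / (10) = 0.6000
  v = (-5 - (-1)·0.6000 - (1)·0.0000 - (2)·0.0000) / (5) = -0.8800
  w = (7 - (-3)·0.6000 - (4)·-0.8800 - (-2)·0.0000) / (-11) = -1.1200
  t = (6 - (2)·0.6000 - (-3)·-0.8800 - (1)·-1.1200) / (10) = 0.3280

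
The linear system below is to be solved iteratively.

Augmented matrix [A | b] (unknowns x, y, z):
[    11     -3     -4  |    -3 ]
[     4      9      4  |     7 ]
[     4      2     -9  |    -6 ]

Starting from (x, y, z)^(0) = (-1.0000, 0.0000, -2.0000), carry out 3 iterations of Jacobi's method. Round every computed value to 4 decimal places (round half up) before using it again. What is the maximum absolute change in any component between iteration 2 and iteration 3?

Iteration 1:
  x = (-3 - (-3)·0.0000 - (-4)·-2.0000) / (11) = -1.0000
  y = (7 - (4)·-1.0000 - (4)·-2.0000) / (9) = 2.1111
  z = (-6 - (4)·-1.0000 - (2)·0.0000) / (-9) = 0.2222
Iteration 2:
  x = (-3 - (-3)·2.1111 - (-4)·0.2222) / (11) = 0.3838
  y = (7 - (4)·-1.0000 - (4)·0.2222) / (9) = 1.1235
  z = (-6 - (4)·-1.0000 - (2)·2.1111) / (-9) = 0.6914
Iteration 3:
  x = (-3 - (-3)·1.1235 - (-4)·0.6914) / (11) = 0.2851
  y = (7 - (4)·0.3838 - (4)·0.6914) / (9) = 0.2999
  z = (-6 - (4)·0.3838 - (2)·1.1235) / (-9) = 1.0869
Change: (-0.0987, -0.8236, 0.3955) → max |·| = 0.8236

0.8236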